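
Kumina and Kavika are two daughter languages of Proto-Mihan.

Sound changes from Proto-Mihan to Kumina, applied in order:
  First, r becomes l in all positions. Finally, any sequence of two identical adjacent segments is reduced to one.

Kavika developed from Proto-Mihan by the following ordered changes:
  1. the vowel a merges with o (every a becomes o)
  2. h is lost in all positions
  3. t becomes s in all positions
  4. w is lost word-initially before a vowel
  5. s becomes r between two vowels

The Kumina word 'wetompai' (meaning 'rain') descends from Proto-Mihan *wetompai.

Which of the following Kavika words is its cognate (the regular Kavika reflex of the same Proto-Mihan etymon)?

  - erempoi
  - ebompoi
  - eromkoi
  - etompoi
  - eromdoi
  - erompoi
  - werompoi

erompoi

Kavika: *wetompai > wetompoi > wesompoi > esompoi > erompoi  (by vowel merger, unconditioned shift, glide loss, rhotacism)
Only 'erompoi' matches the regular Kavika development of *wetompai.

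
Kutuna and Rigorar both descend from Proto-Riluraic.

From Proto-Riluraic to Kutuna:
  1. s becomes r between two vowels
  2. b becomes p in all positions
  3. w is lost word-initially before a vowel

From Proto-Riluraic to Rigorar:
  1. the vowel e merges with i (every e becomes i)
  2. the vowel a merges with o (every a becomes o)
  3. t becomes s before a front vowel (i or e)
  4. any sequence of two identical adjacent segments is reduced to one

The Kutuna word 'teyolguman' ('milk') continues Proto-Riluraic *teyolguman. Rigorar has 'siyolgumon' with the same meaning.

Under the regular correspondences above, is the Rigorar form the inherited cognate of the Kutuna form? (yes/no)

yes

Derive the expected Rigorar reflex of *teyolguman:
Rigorar: start from *teyolguman.
  rule 1 (vowel merger): teyolguman → tiyolguman
  rule 2 (vowel merger): tiyolguman → tiyolgumon
  rule 3 (palatalisation): tiyolgumon → siyolgumon
  rule 4: no change — siyolgumon
  ⇒ Rigorar siyolgumon
Rigorar 'siyolgumon' matches the regular reflex exactly, so the pair is cognate.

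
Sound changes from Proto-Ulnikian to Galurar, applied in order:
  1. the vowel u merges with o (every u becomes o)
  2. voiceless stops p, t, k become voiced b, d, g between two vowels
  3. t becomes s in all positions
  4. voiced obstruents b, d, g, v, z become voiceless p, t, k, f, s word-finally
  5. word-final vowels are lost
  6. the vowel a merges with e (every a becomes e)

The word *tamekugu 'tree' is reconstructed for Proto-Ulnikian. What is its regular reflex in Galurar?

Galurar: start from *tamekugu.
  rule 1 (vowel merger): tamekugu → tamekogo
  rule 2 (intervocalic voicing): tamekogo → tamegogo
  rule 3 (unconditioned shift): tamegogo → samegogo
  rule 4: no change — samegogo
  rule 5 (apocope): samegogo → samegog
  rule 6 (vowel merger): samegog → semegog
  ⇒ Galurar semegog

semegog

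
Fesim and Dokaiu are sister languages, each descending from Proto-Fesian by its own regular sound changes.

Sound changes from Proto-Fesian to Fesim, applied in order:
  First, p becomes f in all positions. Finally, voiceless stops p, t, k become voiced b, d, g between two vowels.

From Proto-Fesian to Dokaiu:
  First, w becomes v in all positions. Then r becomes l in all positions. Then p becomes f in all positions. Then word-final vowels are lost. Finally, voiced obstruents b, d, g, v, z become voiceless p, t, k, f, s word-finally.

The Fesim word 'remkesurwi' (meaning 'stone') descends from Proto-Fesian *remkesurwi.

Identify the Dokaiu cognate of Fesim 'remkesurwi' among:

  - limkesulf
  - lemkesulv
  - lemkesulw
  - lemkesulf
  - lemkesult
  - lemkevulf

lemkesulf

Dokaiu: start from *remkesurwi.
  rule 1 (unconditioned shift): remkesurwi → remkesurvi
  rule 2 (unconditioned shift): remkesurvi → lemkesulvi
  rule 3: no change — lemkesulvi
  rule 4 (apocope): lemkesulvi → lemkesulv
  rule 5 (final devoicing): lemkesulv → lemkesulf
  ⇒ Dokaiu lemkesulf
The other candidates each miss or misapply at least one Dokaiu change.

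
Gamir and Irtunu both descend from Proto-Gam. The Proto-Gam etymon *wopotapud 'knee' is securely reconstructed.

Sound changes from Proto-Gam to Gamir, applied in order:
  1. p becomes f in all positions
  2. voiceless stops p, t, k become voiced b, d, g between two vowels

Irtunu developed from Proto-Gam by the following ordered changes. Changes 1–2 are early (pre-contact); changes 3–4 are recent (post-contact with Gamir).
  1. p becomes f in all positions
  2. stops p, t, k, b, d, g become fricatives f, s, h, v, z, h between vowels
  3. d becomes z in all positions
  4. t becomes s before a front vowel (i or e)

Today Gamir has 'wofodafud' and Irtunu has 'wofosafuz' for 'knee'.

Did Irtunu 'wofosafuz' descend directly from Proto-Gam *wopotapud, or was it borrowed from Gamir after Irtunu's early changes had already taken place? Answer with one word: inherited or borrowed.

If inherited, *wopotapud would pass through all of Irtunu's changes:
Irtunu: *wopotapud > wofotafud > wofosafud > wofosafuz  (by unconditioned shift, intervocalic lenition, unconditioned shift)
If borrowed from Gamir 'wofodafud' after the early changes, it would undergo only the recent ones:
  rule 3 (unconditioned shift): wofodafud → wofozafuz
  rule 4 (palatalisation): no change (wofozafuz)
  ⇒ as a loan: wofozafuz
Irtunu 'wofosafuz' matches the inherited outcome exactly, so it is an inherited cognate, not a loan.

inherited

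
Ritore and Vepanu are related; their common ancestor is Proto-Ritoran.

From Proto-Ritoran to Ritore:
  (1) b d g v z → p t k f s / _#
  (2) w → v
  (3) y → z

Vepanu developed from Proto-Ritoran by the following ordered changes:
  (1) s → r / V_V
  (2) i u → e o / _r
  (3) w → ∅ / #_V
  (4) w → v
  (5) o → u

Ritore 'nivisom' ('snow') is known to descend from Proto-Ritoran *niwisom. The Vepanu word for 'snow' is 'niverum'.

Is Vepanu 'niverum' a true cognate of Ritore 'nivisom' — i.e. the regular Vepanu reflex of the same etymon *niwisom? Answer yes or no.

Derive the expected Vepanu reflex of *niwisom:
Vepanu: start from *niwisom.
  rule 1 (rhotacism): niwisom → niwirom
  rule 2 (pre-rhotic lowering): niwirom → niwerom
  rule 3: no change — niwerom
  rule 4 (unconditioned shift): niwerom → niverom
  rule 5 (vowel merger): niverom → niverum
  ⇒ Vepanu niverum
Vepanu 'niverum' matches the regular reflex exactly, so the pair is cognate.

yes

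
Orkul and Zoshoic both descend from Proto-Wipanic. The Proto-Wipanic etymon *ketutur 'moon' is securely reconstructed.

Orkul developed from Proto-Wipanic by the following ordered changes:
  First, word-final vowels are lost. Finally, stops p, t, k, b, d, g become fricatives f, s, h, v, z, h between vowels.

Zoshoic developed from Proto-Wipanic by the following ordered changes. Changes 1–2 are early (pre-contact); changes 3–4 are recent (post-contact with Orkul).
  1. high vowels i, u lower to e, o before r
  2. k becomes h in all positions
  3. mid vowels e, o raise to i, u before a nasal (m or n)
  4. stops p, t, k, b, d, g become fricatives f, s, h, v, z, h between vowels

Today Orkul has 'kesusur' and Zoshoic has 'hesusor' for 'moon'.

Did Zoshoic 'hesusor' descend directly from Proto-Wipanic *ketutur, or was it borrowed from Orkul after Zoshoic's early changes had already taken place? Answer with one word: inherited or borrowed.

If inherited, *ketutur would pass through all of Zoshoic's changes:
Zoshoic: start from *ketutur.
  rule 1 (pre-rhotic lowering): ketutur → ketutor
  rule 2 (unconditioned shift): ketutor → hetutor
  rule 3: no change — hetutor
  rule 4 (intervocalic lenition): hetutor → hesusor
  ⇒ Zoshoic hesusor
If borrowed from Orkul 'kesusur' after the early changes, it would undergo only the recent ones:
  rule 3 (pre-nasal raising): no change (kesusur)
  rule 4 (intervocalic lenition): no change (kesusur)
  ⇒ as a loan: kesusur
Zoshoic 'hesusor' matches the inherited outcome exactly, so it is an inherited cognate, not a loan.

inherited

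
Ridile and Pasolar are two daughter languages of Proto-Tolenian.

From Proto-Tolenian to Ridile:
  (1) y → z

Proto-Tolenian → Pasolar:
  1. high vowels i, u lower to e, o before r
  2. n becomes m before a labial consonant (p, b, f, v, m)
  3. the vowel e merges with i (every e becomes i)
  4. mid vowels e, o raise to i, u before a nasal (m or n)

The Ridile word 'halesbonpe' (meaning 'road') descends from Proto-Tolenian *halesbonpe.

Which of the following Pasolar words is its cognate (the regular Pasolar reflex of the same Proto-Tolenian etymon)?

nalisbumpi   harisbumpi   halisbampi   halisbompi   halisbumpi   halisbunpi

halisbumpi

Pasolar: start from *halesbonpe.
  rule 1: no change — halesbonpe
  rule 2 (nasal place assimilation): halesbonpe → halesbompe
  rule 3 (vowel merger): halesbompe → halisbompi
  rule 4 (pre-nasal raising): halisbompi → halisbumpi
  ⇒ Pasolar halisbumpi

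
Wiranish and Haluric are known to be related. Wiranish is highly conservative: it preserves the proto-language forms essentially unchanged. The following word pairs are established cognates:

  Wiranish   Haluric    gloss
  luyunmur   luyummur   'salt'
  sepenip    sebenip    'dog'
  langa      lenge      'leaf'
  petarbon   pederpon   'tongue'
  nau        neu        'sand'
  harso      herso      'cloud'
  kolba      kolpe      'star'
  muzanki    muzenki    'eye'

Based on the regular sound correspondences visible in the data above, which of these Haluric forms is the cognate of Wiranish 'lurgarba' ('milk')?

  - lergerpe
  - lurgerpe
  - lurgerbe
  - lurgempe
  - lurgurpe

petarbon ~ pederpon, harso ~ herso — Wiranish a corresponds to Haluric e after a consonant, before r.
kolba ~ kolpe — Wiranish b corresponds to Haluric p after a consonant, before a back vowel.
langa ~ lenge, kolba ~ kolpe — Wiranish a corresponds to Haluric e word-finally.
Applying these to Wiranish 'lurgarba':
  lurgarba → lurgerba   (a→e after a consonant, before r)
  lurgerba → lurgerpa   (b→p after a consonant, before a back vowel)
  lurgerpa → lurgerpe   (a→e word-finally)
So the Haluric cognate is 'lurgerpe'.

lurgerpe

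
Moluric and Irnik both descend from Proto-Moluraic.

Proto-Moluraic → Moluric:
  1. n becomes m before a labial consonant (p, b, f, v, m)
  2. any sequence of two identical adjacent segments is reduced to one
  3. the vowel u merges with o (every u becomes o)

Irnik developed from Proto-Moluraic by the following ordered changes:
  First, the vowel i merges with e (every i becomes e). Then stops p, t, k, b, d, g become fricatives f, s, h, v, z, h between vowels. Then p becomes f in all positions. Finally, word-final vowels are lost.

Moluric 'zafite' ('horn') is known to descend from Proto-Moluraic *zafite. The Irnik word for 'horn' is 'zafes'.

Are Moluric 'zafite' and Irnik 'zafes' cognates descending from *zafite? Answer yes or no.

Derive the expected Irnik reflex of *zafite:
Irnik: *zafite > zafete > zafese > zafes  (by vowel merger, intervocalic lenition, apocope)
Irnik 'zafes' matches the regular reflex exactly, so the pair is cognate.

yes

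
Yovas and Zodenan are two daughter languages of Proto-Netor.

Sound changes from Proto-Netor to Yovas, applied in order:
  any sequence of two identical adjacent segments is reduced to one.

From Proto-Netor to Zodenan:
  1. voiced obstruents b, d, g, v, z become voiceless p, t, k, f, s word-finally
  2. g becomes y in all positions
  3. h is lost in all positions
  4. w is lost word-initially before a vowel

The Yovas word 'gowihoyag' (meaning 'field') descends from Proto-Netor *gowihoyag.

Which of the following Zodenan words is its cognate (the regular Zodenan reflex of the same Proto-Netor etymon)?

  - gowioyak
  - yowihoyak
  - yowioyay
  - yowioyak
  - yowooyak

yowioyak

Zodenan: start from *gowihoyag.
  rule 1 (final devoicing): gowihoyag → gowihoyak
  rule 2 (unconditioned shift): gowihoyak → yowihoyak
  rule 3 (h-loss): yowihoyak → yowioyak
  rule 4: no change — yowioyak
  ⇒ Zodenan yowioyak
The other candidates each miss or misapply at least one Zodenan change.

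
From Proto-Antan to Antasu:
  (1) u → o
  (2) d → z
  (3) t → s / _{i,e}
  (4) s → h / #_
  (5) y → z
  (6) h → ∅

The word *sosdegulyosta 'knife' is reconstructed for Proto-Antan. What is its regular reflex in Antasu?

oszegolzosta

Antasu: *sosdegulyosta
  sosdegulyosta → sosdegolyosta   [vowel merger]
  sosdegolyosta → soszegolyosta   [unconditioned shift]
  soszegolyosta (rule 3 does not apply)
  soszegolyosta → hoszegolyosta   [debuccalisation]
  hoszegolyosta → hoszegolzosta   [unconditioned shift]
  hoszegolzosta → oszegolzosta   [h-loss]
  giving Antasu oszegolzosta.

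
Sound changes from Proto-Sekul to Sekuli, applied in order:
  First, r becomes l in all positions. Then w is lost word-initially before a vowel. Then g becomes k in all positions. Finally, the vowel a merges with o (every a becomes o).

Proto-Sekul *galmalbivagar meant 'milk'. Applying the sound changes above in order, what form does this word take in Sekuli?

Sekuli: *galmalbivagar > galmalbivagal > kalmalbivakal > kolmolbivokol  (by unconditioned shift, unconditioned shift, vowel merger)

kolmolbivokol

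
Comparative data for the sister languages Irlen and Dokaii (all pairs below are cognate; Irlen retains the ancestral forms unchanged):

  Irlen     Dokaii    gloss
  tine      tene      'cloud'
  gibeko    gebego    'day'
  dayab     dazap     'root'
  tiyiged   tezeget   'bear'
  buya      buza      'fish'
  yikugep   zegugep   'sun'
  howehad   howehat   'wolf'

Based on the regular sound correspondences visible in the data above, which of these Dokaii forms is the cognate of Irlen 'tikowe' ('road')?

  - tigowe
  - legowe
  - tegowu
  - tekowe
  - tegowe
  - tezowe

tiyiged ~ tezeget, yikugep ~ zegugep — Irlen i corresponds to Dokaii e after a consonant, before a consonant other than r, m, n, p, b, f, v.
gibeko ~ gebego — Irlen k corresponds to Dokaii g between vowels (before a back vowel).
Applying these to Irlen 'tikowe':
  tikowe → tekowe   (i→e after a consonant, before a consonant other than r, m, n, p, b, f, v)
  tekowe → tegowe   (k→g between vowels (before a back vowel))
So the Dokaii cognate is 'tegowe'.

tegowe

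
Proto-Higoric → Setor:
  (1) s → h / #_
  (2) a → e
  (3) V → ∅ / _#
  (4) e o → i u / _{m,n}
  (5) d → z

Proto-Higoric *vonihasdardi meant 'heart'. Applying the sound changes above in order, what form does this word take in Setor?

Setor: start from *vonihasdardi.
  rule 1: no change — vonihasdardi
  rule 2 (vowel merger): vonihasdardi → vonihesderdi
  rule 3 (apocope): vonihesderdi → vonihesderd
  rule 4 (pre-nasal raising): vonihesderd → vunihesderd
  rule 5 (unconditioned shift): vunihesderd → vuniheszerz
  ⇒ Setor vuniheszerz

vuniheszerz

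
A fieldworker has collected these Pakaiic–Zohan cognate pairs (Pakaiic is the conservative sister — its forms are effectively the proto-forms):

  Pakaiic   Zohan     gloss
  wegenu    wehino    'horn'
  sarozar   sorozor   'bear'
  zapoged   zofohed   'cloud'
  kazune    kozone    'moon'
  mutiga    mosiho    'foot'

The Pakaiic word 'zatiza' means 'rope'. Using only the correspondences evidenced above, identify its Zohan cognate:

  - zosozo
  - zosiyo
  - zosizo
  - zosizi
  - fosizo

kazune ~ kozone — Pakaiic a corresponds to Zohan o after a consonant, before a consonant other than r, m, n, p, b, f, v.
mutiga ~ mosiho — Pakaiic t corresponds to Zohan s between vowels (before a front vowel).
mutiga ~ mosiho — Pakaiic a corresponds to Zohan o word-finally.
Applying these to Pakaiic 'zatiza':
  zatiza → zotiza   (a→o after a consonant, before a consonant other than r, m, n, p, b, f, v)
  zotiza → zosiza   (t→s between vowels (before a front vowel))
  zosiza → zosizo   (a→o word-finally)
So the Zohan cognate is 'zosizo'.

zosizo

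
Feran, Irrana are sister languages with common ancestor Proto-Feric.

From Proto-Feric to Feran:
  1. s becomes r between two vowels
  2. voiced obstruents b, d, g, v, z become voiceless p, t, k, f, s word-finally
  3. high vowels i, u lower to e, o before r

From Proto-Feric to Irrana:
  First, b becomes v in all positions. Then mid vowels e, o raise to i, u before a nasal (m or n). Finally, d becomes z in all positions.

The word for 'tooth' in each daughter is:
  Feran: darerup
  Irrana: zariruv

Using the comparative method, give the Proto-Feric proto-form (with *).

Position 1: Feran has d, Irrana has z. Feran preserves d here (none of its changes turn any other segment into d), so the proto-segment is *d.
Position 4: Feran has e, Irrana has i. Taking the neighbouring segments as reconstructed: Feran e could go back to *e or *i; Irrana i can only go back to *i — the one source consistent with every daughter is *i.
Continuing position by position gives *darirub; check it forward:
Feran: start from *darirub.
  rule 1: no change — darirub
  rule 2 (final devoicing): darirub → darirup
  rule 3 (pre-rhotic lowering): darirup → darerup
  ⇒ Feran darerup
Irrana: *darirub
  darirub → dariruv   [unconditioned shift]
  dariruv (rule 2 does not apply)
  dariruv → zariruv   [unconditioned shift]
  giving Irrana zariruv.
Only *darirub yields all of Feran darerup, Irrana zariruv.

*darirub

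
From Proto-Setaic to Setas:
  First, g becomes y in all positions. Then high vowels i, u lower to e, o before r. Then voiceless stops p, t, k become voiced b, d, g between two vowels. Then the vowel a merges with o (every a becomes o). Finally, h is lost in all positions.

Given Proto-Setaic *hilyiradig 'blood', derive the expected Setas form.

Setas: *hilyiradig > hilyiradiy > hilyeradiy > hilyerodiy > ilyerodiy  (by unconditioned shift, pre-rhotic lowering, vowel merger, h-loss)

ilyerodiy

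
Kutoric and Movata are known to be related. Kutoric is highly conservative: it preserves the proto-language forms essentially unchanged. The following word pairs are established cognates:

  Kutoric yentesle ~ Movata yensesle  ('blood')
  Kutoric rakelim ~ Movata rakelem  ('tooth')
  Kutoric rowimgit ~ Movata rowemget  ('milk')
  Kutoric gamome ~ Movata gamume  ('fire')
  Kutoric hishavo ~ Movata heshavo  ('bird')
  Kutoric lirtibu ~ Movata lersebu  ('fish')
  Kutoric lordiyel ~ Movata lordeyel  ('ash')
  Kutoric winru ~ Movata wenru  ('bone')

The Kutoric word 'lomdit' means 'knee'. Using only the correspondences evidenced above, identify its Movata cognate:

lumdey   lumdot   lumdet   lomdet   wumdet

gamome ~ gamume — Kutoric o corresponds to Movata u after a consonant, before a nasal.
rowimgit ~ rowemget, hishavo ~ heshavo — Kutoric i corresponds to Movata e after a consonant, before a consonant other than r, m, n, p, b, f, v.
Applying these to Kutoric 'lomdit':
  lomdit → lumdit   (o→u after a consonant, before a nasal)
  lumdit → lumdet   (i→e after a consonant, before a consonant other than r, m, n, p, b, f, v)
So the Movata cognate is 'lumdet'.

lumdet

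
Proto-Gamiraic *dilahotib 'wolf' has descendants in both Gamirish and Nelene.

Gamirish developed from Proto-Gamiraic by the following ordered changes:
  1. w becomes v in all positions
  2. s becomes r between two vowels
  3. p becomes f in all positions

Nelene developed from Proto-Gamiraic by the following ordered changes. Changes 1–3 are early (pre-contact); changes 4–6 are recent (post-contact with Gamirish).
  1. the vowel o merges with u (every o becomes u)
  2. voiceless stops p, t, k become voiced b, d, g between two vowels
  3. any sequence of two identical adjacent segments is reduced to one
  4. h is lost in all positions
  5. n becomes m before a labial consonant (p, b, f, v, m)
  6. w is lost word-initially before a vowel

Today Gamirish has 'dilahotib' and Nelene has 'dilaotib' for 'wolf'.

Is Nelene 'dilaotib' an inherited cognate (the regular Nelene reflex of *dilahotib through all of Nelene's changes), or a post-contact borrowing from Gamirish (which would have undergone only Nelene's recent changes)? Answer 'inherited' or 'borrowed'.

If inherited, *dilahotib would pass through all of Nelene's changes:
Nelene: *dilahotib > dilahutib > dilahudib > dilaudib  (by vowel merger, intervocalic voicing, h-loss)
If borrowed from Gamirish 'dilahotib' after the early changes, it would undergo only the recent ones:
  rule 4 (h-loss): dilahotib → dilaotib
  rule 5 (nasal place assimilation): no change (dilaotib)
  rule 6 (glide loss): no change (dilaotib)
  ⇒ as a loan: dilaotib
Nelene 'dilaotib' matches the loan outcome 'dilaotib', not the inherited 'dilaudib' — it skipped the early Nelene changes, so it was borrowed from Gamirish.

borrowed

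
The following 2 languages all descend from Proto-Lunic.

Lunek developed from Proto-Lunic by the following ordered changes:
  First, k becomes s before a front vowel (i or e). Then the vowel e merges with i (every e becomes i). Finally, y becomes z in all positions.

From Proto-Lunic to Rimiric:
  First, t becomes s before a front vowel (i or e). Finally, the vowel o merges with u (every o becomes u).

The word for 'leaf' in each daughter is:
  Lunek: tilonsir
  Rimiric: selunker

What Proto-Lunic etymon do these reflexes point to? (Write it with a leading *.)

*telonker

Position 1: Lunek has t, Rimiric has s. Lunek preserves t here (none of its changes turn any other segment into t), so the proto-segment is *t.
Position 7: Lunek has i, Rimiric has e. Rimiric preserves e here (none of its changes turn any other segment into e), so the proto-segment is *e.
Position 4: Lunek has o, Rimiric has u. Lunek preserves o here (none of its changes turn any other segment into o), so the proto-segment is *o.
Verify the candidate proto-form against each daughter:
Lunek: start from *telonker.
  rule 1 (palatalisation): telonker → telonser
  rule 2 (vowel merger): telonser → tilonsir
  rule 3: no change — tilonsir
  ⇒ Lunek tilonsir
Rimiric: *telonker
  telonker → selonker   [palatalisation]
  selonker → selunker   [vowel merger]
  giving Rimiric selunker.
Only *telonker yields all of Lunek tilonsir, Rimiric selunker.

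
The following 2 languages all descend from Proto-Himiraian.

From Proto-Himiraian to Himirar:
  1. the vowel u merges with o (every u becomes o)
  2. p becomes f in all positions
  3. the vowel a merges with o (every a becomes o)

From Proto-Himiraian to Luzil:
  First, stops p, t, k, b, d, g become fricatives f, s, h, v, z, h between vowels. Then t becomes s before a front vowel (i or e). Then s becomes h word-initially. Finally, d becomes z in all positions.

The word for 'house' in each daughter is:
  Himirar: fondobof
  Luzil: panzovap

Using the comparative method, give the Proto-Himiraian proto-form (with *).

Position 8: Himirar has f, Luzil has p. Luzil preserves p here (none of its changes turn any other segment into p), so the proto-segment is *p.
Position 1: Himirar has f, Luzil has p. Luzil preserves p here (none of its changes turn any other segment into p), so the proto-segment is *p.
This points to *pandobap. Verify forward in each daughter:
Himirar: *pandobap > fandobaf > fondobof  (by unconditioned shift, vowel merger)
Luzil: *pandobap > pandovap > panzovap  (by intervocalic lenition, unconditioned shift)
Only *pandobap yields all of Himirar fondobof, Luzil panzovap.

*pandobap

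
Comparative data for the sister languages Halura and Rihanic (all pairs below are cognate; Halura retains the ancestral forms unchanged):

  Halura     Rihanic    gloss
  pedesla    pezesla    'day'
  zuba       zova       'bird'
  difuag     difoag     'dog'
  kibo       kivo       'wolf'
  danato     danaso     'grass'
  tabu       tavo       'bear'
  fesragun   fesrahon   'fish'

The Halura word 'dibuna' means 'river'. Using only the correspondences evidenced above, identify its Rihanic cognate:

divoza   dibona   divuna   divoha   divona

divona

tabu ~ tavo — Halura b corresponds to Rihanic v between vowels (before a back vowel).
fesragun ~ fesrahon — Halura u corresponds to Rihanic o after a consonant, before a nasal.
Applying these to Halura 'dibuna':
  dibuna → divuna   (b→v between vowels (before a back vowel))
  divuna → divona   (u→o after a consonant, before a nasal)
So the Rihanic cognate is 'divona'.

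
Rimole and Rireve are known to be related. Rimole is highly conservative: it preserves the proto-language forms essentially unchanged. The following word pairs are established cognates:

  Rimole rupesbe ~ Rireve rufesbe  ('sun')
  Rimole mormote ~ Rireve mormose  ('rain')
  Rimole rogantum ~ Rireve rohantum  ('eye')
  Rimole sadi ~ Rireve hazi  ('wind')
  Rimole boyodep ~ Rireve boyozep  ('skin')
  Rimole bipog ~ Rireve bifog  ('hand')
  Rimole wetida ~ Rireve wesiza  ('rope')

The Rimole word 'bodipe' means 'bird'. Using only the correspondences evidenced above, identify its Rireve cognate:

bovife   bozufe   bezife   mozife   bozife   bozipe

sadi ~ hazi — Rimole d corresponds to Rireve z between vowels (before a front vowel).
rupesbe ~ rufesbe — Rimole p corresponds to Rireve f between vowels (before a front vowel).
Applying these to Rimole 'bodipe':
  bodipe → bozipe   (d→z between vowels (before a front vowel))
  bozipe → bozife   (p→f between vowels (before a front vowel))
So the Rireve cognate is 'bozife'.

bozife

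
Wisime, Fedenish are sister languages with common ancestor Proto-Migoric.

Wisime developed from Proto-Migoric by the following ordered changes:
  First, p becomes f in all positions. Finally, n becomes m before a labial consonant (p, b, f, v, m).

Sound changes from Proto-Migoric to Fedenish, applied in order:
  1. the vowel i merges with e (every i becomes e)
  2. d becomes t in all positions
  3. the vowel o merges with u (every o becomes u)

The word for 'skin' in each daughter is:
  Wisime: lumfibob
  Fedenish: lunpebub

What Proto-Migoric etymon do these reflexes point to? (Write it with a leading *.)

*lunpibob

Position 5: Wisime has i, Fedenish has e. Wisime preserves i here (none of its changes turn any other segment into i), so the proto-segment is *i.
Position 3: Wisime has m, Fedenish has n. Fedenish preserves n here (none of its changes turn any other segment into n), so the proto-segment is *n.
Position 4: Wisime has f, Fedenish has p. Fedenish preserves p here (none of its changes turn any other segment into p), so the proto-segment is *p.
Continuing position by position gives *lunpibob; check it forward:
Wisime: start from *lunpibob.
  rule 1 (unconditioned shift): lunpibob → lunfibob
  rule 2 (nasal place assimilation): lunfibob → lumfibob
  ⇒ Wisime lumfibob
Fedenish: start from *lunpibob.
  rule 1 (vowel merger): lunpibob → lunpebob
  rule 2: no change — lunpebob
  rule 3 (vowel merger): lunpebob → lunpebub
  ⇒ Fedenish lunpebub
*lunpibob is the unique common source.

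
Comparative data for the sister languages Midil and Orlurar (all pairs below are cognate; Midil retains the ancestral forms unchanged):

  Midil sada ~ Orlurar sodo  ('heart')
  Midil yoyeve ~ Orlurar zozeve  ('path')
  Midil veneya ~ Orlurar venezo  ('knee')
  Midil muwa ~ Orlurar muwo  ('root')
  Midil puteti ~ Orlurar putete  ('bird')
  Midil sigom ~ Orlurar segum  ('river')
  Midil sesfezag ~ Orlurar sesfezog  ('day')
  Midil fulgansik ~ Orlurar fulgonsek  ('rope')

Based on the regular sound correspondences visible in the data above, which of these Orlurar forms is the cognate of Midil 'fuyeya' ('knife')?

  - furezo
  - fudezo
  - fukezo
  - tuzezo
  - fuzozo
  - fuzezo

yoyeve ~ zozeve — Midil y corresponds to Orlurar z between vowels (before a front vowel).
veneya ~ venezo — Midil y corresponds to Orlurar z between vowels (before a back vowel).
sada ~ sodo, veneya ~ venezo — Midil a corresponds to Orlurar o word-finally.
Applying these to Midil 'fuyeya':
  fuyeya → fuzeya   (y→z between vowels (before a front vowel))
  fuzeya → fuzeza   (y→z between vowels (before a back vowel))
  fuzeza → fuzezo   (a→o word-finally)
So the Orlurar cognate is 'fuzezo'.

fuzezo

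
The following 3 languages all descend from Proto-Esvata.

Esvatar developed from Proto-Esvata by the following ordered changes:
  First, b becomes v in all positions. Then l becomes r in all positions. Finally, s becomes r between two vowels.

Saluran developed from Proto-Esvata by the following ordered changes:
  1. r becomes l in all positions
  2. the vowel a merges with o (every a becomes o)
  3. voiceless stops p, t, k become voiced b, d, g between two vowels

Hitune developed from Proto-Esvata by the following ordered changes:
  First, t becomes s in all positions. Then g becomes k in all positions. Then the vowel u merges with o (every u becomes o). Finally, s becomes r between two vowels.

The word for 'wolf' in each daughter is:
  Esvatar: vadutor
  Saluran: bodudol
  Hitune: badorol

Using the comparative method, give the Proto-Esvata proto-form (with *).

Position 5: Esvatar has t, Saluran has d, Hitune has r. Esvatar preserves t here (none of its changes turn any other segment into t), so the proto-segment is *t.
Position 1: Esvatar has v, Saluran has b, Hitune has b. Hitune preserves b here (none of its changes turn any other segment into b), so the proto-segment is *b.
Verify the candidate proto-form against each daughter:
Esvatar: *badutol
  badutol → vadutol   [unconditioned shift]
  vadutol → vadutor   [unconditioned shift]
  vadutor (rule 3 does not apply)
  giving Esvatar vadutor.
Saluran: start from *badutol.
  rule 1: no change — badutol
  rule 2 (vowel merger): badutol → bodutol
  rule 3 (intervocalic voicing): bodutol → bodudol
  ⇒ Saluran bodudol
Hitune: *badutol > badusol > badosol > badorol  (by unconditioned shift, vowel merger, rhotacism)
*badutol is the unique common source.

*badutol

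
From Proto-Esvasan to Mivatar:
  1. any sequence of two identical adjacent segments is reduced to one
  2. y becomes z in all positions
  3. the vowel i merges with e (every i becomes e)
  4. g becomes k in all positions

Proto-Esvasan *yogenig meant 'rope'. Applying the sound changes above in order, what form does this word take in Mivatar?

Mivatar: start from *yogenig.
  rule 1: no change — yogenig
  rule 2 (unconditioned shift): yogenig → zogenig
  rule 3 (vowel merger): zogenig → zogeneg
  rule 4 (unconditioned shift): zogeneg → zokenek
  ⇒ Mivatar zokenek

zokenek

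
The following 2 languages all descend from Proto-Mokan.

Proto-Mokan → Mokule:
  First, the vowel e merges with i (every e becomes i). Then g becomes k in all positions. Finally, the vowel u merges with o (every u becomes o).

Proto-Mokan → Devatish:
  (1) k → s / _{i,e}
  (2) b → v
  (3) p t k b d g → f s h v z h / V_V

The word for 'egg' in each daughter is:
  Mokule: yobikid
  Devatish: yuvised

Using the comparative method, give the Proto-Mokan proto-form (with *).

*yubiked

Position 6: Mokule has i, Devatish has e. Devatish preserves e here (none of its changes turn any other segment into e), so the proto-segment is *e.
Position 2: Mokule has o, Devatish has u. Devatish preserves u here (none of its changes turn any other segment into u), so the proto-segment is *u.
Position 5: Mokule has k, Devatish has s. Taking the neighbouring segments as reconstructed: Mokule k could go back to *k or *g; Devatish s could go back to *t or *k or *s — the one source consistent with every daughter is *k.
Verify the candidate proto-form against each daughter:
Mokule: *yubiked > yubikid > yobikid  (by vowel merger, vowel merger)
Devatish: start from *yubiked.
  rule 1 (palatalisation): yubiked → yubised
  rule 2 (unconditioned shift): yubised → yuvised
  rule 3: no change — yuvised
  ⇒ Devatish yuvised
Only *yubiked yields all of Mokule yobikid, Devatish yuvised.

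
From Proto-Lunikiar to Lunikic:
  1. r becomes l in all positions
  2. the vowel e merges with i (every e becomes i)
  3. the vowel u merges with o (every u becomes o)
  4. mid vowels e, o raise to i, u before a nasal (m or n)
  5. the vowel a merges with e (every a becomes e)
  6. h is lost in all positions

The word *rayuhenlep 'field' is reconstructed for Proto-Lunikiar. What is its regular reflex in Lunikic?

leyoinlip

Lunikic: start from *rayuhenlep.
  rule 1 (unconditioned shift): rayuhenlep → layuhenlep
  rule 2 (vowel merger): layuhenlep → layuhinlip
  rule 3 (vowel merger): layuhinlip → layohinlip
  rule 4: no change — layohinlip
  rule 5 (vowel merger): layohinlip → leyohinlip
  rule 6 (h-loss): leyohinlip → leyoinlip
  ⇒ Lunikic leyoinlip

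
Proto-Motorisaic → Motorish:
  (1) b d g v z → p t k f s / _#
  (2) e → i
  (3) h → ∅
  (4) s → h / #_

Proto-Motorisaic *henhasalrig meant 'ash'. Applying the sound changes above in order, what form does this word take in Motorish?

inasalrik

Motorish: *henhasalrig > henhasalrik > hinhasalrik > inasalrik  (by final devoicing, vowel merger, h-loss)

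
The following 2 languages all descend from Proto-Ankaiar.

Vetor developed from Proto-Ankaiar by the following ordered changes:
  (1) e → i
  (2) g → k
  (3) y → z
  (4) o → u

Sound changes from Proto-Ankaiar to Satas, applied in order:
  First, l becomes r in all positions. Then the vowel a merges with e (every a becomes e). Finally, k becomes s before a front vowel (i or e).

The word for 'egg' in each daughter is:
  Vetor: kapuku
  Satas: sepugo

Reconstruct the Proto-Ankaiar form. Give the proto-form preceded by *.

Position 5: Vetor has k, Satas has g. Satas preserves g here (none of its changes turn any other segment into g), so the proto-segment is *g.
Position 2: Vetor has a, Satas has e. Vetor preserves a here (none of its changes turn any other segment into a), so the proto-segment is *a.
Verify the candidate proto-form against each daughter:
Vetor: *kapugo
  kapugo (rule 1 does not apply)
  kapugo → kapuko   [unconditioned shift]
  kapuko (rule 3 does not apply)
  kapuko → kapuku   [vowel merger]
  giving Vetor kapuku.
Satas: *kapugo
  kapugo (rule 1 does not apply)
  kapugo → kepugo   [vowel merger]
  kepugo → sepugo   [palatalisation]
  giving Satas sepugo.
*kapugo is the unique common source.

*kapugo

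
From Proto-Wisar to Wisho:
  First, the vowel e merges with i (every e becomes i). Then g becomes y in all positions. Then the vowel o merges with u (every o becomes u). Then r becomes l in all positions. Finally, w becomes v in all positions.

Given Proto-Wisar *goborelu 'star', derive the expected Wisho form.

yubulilu

Wisho: start from *goborelu.
  rule 1 (vowel merger): goborelu → goborilu
  rule 2 (unconditioned shift): goborilu → yoborilu
  rule 3 (vowel merger): yoborilu → yuburilu
  rule 4 (unconditioned shift): yuburilu → yubulilu
  rule 5: no change — yubulilu
  ⇒ Wisho yubulilu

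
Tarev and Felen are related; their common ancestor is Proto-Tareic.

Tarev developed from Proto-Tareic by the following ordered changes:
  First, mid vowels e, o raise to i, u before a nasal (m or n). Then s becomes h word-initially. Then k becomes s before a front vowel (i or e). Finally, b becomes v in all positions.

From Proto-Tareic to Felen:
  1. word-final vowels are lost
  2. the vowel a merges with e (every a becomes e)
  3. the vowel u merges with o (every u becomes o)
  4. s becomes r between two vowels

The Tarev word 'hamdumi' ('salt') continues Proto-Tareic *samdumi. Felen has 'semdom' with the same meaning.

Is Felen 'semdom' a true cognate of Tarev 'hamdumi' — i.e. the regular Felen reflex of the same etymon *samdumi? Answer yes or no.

Derive the expected Felen reflex of *samdumi:
Felen: start from *samdumi.
  rule 1 (apocope): samdumi → samdum
  rule 2 (vowel merger): samdum → semdum
  rule 3 (vowel merger): semdum → semdom
  rule 4: no change — semdom
  ⇒ Felen semdom
Felen 'semdom' matches the regular reflex exactly, so the pair is cognate.

yes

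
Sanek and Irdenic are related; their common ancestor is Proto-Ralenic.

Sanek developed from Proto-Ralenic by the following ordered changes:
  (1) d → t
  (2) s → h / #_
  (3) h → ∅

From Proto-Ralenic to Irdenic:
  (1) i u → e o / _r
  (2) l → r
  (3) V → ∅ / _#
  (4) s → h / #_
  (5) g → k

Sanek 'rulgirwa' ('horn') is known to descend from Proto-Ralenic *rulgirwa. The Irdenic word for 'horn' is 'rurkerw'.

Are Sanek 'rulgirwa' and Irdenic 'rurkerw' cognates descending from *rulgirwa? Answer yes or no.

yes

Derive the expected Irdenic reflex of *rulgirwa:
Irdenic: *rulgirwa
  rulgirwa → rulgerwa   [pre-rhotic lowering]
  rulgerwa → rurgerwa   [unconditioned shift]
  rurgerwa → rurgerw   [apocope]
  rurgerw (rule 4 does not apply)
  rurgerw → rurkerw   [unconditioned shift]
  giving Irdenic rurkerw.
Irdenic 'rurkerw' matches the regular reflex exactly, so the pair is cognate.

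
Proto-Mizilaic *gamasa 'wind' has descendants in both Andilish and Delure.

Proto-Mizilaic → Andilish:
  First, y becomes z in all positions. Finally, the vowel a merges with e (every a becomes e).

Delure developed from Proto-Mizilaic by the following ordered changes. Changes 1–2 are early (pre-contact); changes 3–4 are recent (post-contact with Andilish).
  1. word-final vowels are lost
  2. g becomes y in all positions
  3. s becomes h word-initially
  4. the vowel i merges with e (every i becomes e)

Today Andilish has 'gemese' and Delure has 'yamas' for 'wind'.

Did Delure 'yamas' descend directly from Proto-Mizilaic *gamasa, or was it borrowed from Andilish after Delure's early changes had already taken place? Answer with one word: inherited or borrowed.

If inherited, *gamasa would pass through all of Delure's changes:
Delure: *gamasa
  gamasa → gamas   [apocope]
  gamas → yamas   [unconditioned shift]
  yamas (rule 3 does not apply)
  yamas (rule 4 does not apply)
  giving Delure yamas.
If borrowed from Andilish 'gemese' after the early changes, it would undergo only the recent ones:
  rule 3 (debuccalisation): no change (gemese)
  rule 4 (vowel merger): no change (gemese)
  ⇒ as a loan: gemese
Delure 'yamas' matches the inherited outcome exactly, so it is an inherited cognate, not a loan.

inherited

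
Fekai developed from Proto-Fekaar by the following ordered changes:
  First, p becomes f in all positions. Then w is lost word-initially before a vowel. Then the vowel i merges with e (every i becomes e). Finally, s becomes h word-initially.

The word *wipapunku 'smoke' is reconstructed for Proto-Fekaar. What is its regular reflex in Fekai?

Fekai: *wipapunku
  wipapunku → wifafunku   [unconditioned shift]
  wifafunku → ifafunku   [glide loss]
  ifafunku → efafunku   [vowel merger]
  efafunku (rule 4 does not apply)
  giving Fekai efafunku.

efafunku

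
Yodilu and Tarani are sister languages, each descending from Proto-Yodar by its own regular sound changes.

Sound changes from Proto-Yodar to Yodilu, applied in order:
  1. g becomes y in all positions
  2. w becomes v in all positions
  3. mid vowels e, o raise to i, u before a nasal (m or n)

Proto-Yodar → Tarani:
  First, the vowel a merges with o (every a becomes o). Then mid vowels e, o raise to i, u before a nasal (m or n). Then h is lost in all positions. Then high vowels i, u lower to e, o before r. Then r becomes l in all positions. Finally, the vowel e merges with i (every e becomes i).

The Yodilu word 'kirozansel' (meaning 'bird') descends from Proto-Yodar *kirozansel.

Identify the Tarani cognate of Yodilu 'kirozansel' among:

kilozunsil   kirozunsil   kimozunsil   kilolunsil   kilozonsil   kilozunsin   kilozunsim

Tarani: *kirozansel
  kirozansel → kirozonsel   [vowel merger]
  kirozonsel → kirozunsel   [pre-nasal raising]
  kirozunsel (rule 3 does not apply)
  kirozunsel → kerozunsel   [pre-rhotic lowering]
  kerozunsel → kelozunsel   [unconditioned shift]
  kelozunsel → kilozunsil   [vowel merger]
  giving Tarani kilozunsil.
Only 'kilozunsil' matches the regular Tarani development of *kirozansel.

kilozunsil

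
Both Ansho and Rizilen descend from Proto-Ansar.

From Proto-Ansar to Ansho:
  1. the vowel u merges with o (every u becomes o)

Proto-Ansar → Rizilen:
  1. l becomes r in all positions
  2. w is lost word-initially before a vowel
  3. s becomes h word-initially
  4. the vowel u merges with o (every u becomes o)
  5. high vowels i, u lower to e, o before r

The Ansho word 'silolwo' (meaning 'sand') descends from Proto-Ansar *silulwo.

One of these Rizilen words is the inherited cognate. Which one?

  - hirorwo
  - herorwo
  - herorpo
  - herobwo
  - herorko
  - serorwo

Rizilen: *silulwo > sirurwo > hirurwo > hirorwo > herorwo  (by unconditioned shift, debuccalisation, vowel merger, pre-rhotic lowering)

herorwo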